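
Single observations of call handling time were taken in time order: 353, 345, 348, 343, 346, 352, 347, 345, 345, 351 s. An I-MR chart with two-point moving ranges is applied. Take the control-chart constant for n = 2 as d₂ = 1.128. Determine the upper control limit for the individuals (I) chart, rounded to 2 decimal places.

X̄ = (353 + 345 + 348 + 343 + 346 + 352 + 347 + 345 + 345 + 351) / 10 = 347.5000
Moving ranges: 8, 3, 5, 3, 6, 5, 2, 0, 6; M̄R̄ = 38.0000 / 9 = 4.2222
UCL = X̄ + 3·M̄R̄/d₂ = 347.5000 + 3 × 4.2222 / 1.128 = 358.7293

358.73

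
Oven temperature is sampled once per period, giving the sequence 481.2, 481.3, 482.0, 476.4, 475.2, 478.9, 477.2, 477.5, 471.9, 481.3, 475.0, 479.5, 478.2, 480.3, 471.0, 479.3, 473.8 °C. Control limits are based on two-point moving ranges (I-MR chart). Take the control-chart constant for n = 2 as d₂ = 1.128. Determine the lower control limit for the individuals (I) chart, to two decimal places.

466.74

X̄ = (481.2 + 481.3 + 482.0 + 476.4 + 475.2 + 478.9 + 477.2 + 477.5 + 471.9 + 481.3 + 475.0 + 479.5 + 478.2 + 480.3 + 471.0 + 479.3 + 473.8) / 17 = 477.6471
Moving ranges: 0.1, 0.7, 5.6, 1.2, 3.7, 1.7, 0.3, 5.6, 9.4, 6.3, 4.5, 1.3, 2.1, 9.3, 8.3, 5.5; M̄R̄ = 65.6000 / 16 = 4.1000
LCL = X̄ − 3·M̄R̄/d₂ = 477.6471 − 3 × 4.1000 / 1.128 = 466.7428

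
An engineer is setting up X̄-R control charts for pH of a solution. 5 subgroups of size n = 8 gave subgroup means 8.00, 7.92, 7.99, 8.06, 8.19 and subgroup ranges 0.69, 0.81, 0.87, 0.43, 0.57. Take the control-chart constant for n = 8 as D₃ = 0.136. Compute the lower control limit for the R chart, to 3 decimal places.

0.092

R̄ = (0.69 + 0.81 + 0.87 + 0.43 + 0.57) / 5 = 3.3700 / 5 = 0.6740
LCL_R = D₃·R̄ = 0.136 × 0.6740 = 0.0917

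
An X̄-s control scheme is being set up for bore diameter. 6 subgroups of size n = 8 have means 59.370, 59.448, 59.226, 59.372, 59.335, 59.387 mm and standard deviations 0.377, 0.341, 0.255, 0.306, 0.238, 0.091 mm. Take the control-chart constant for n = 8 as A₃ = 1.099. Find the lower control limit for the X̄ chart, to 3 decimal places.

X̄̄ = (59.370 + 59.448 + 59.226 + 59.372 + 59.335 + 59.387) / 6 = 59.3563
s̄ = (0.377 + 0.341 + 0.255 + 0.306 + 0.238 + 0.091) / 6 = 0.2680
LCL = X̄̄ − A₃·s̄ = 59.3563 − 1.099 × 0.2680 = 59.0618

59.062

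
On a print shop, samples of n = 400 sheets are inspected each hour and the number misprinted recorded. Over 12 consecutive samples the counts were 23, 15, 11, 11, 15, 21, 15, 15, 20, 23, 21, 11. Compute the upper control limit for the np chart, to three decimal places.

p̄ = Σdᵢ / (k·n) = 201 / (12 × 400) = 0.04188
UCL = np̄ + 3·√(np̄(1−p̄)) = 16.7500 + 3 × √(16.7500×0.95813) = 16.7500 + 3 × 4.0061 = 28.7682

28.768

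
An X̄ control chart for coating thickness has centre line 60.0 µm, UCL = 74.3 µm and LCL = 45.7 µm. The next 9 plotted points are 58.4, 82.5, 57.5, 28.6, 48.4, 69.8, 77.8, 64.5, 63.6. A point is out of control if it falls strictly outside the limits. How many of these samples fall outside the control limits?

3

Compare each point to [45.7, 74.3]: sample 2 = 82.5 > UCL; sample 4 = 28.6 < LCL; sample 7 = 77.8 > UCL.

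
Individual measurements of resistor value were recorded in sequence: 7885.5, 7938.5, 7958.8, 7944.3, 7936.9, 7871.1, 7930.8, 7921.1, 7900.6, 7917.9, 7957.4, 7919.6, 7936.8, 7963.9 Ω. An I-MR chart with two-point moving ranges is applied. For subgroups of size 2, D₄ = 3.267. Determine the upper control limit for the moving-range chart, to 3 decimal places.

Moving ranges: 53.0, 20.3, 14.5, 7.4, 65.8, 59.7, 9.7, 20.5, 17.3, 39.5, 37.8, 17.2, 27.1; M̄R̄ = 389.8000 / 13 = 29.9846
UCL_MR = D₄·M̄R̄ = 3.267 × 29.9846 = 97.9597

97.960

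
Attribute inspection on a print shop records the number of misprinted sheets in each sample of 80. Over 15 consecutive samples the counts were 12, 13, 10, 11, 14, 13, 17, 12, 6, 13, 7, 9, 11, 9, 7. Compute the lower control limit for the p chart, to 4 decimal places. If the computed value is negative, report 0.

0.0215

p̄ = Σdᵢ / (k·n) = 164 / (15 × 80) = 0.13667
LCL = p̄ − 3·√(p̄(1−p̄)/n) = 0.13667 − 3 × 0.03840 = 0.02145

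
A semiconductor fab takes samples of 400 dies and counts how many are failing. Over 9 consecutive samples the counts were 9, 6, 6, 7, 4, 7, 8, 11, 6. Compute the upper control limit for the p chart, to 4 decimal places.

p̄ = Σdᵢ / (k·n) = 64 / (9 × 400) = 0.01778
UCL = p̄ + 3·√(p̄(1−p̄)/n) = 0.01778 + 3 × √(0.01778×0.98222/400) = 0.01778 + 3 × 0.00661 = 0.03760

0.0376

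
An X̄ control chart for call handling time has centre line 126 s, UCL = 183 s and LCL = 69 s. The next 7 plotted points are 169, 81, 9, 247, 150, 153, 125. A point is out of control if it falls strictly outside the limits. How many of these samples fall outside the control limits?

2

Compare each point to [69, 183]: sample 3 = 9 < LCL; sample 4 = 247 > UCL.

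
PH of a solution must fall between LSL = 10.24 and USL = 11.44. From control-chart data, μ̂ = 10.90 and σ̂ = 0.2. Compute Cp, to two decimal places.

1.00

Cp = (USL − LSL) / (6σ̂) = (11.44 − 10.24) / (6 × 0.2) = 1.2000 / 1.2000 = 1.0000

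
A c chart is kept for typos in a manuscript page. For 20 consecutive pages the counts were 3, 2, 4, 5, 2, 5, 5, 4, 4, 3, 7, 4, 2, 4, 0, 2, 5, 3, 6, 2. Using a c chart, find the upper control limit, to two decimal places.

9.29

c̄ = (3 + 2 + 4 + 5 + 2 + 5 + 5 + 4 + 4 + 3 + 7 + 4 + 2 + 4 + 0 + 2 + 5 + 3 + 6 + 2) / 20 = 72 / 20 = 3.6000
UCL = c̄ + 3√c̄ = 3.6000 + 3 × √3.6000 = 3.6000 + 3 × 1.8974 = 9.2921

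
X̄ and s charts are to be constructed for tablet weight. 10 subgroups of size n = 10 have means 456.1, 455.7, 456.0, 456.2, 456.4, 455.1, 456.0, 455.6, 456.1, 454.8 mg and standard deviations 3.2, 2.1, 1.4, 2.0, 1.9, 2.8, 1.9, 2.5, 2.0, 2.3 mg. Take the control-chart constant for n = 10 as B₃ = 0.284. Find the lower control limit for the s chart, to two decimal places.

0.63

s̄ = (3.2 + 2.1 + 1.4 + 2.0 + 1.9 + 2.8 + 1.9 + 2.5 + 2.0 + 2.3) / 10 = 2.2100
LCL_s = B₃·s̄ = 0.284 × 2.2100 = 0.6276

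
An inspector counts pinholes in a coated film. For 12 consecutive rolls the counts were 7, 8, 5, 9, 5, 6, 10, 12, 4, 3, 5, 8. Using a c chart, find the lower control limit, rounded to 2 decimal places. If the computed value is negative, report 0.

0.00

c̄ = (7 + 8 + 5 + 9 + 5 + 6 + 10 + 12 + 4 + 3 + 5 + 8) / 12 = 82 / 12 = 6.8333
LCL = c̄ − 3√c̄ = 6.8333 − 3 × 2.6141 = -1.0089 → 0 (cannot be negative)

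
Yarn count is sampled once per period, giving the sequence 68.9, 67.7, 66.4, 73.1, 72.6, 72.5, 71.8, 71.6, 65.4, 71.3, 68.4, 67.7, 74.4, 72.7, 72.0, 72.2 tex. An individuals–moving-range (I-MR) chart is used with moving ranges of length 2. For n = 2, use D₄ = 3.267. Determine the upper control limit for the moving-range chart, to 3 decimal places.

7.775

Moving ranges: 1.2, 1.3, 6.7, 0.5, 0.1, 0.7, 0.2, 6.2, 5.9, 2.9, 0.7, 6.7, 1.7, 0.7, 0.2; M̄R̄ = 35.7000 / 15 = 2.3800
UCL_MR = D₄·M̄R̄ = 3.267 × 2.3800 = 7.7755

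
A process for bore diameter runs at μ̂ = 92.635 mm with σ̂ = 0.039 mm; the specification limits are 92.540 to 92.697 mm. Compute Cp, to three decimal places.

0.671

Cp = (USL − LSL) / (6σ̂) = (92.697 − 92.540) / (6 × 0.039) = 0.1570 / 0.2340 = 0.6709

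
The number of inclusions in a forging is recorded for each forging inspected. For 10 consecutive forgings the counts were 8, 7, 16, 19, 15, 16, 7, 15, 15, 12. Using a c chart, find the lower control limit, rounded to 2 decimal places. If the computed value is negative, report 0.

c̄ = (8 + 7 + 16 + 19 + 15 + 16 + 7 + 15 + 15 + 12) / 10 = 130 / 10 = 13.0000
LCL = c̄ − 3√c̄ = 13.0000 − 3 × 3.6056 = 2.1833

2.18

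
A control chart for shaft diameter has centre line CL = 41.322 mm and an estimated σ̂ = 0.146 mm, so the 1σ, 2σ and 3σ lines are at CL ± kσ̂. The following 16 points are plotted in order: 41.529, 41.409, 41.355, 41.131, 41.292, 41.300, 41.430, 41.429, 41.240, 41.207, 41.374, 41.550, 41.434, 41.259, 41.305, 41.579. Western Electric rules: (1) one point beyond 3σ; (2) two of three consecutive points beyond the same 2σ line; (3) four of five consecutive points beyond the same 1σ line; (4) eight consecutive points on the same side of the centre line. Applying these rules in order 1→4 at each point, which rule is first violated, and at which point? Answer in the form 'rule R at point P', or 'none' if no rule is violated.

none

Zone of each point (C = within 1σ̂, B = 1σ̂–2σ̂, A = 2σ̂–3σ̂, * = beyond 3σ̂; sign = side of CL): 1:+B, 2:+C, 3:+C, 4:-B, 5:-C, 6:-C, 7:+C, 8:+C, 9:-C, 10:-C, 11:+C, 12:+B, 13:+C, 14:-C, 15:-C, 16:+B
No rule fires across all 16 points.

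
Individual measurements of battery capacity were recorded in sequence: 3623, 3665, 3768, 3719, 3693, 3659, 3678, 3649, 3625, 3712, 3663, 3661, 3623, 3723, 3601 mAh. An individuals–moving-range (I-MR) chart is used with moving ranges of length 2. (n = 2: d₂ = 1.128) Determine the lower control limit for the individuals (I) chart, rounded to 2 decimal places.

X̄ = (3623 + 3665 + 3768 + 3719 + 3693 + 3659 + 3678 + 3649 + 3625 + 3712 + 3663 + 3661 + 3623 + 3723 + 3601) / 15 = 3670.8000
Moving ranges: 42, 103, 49, 26, 34, 19, 29, 24, 87, 49, 2, 38, 100, 122; M̄R̄ = 724.0000 / 14 = 51.7143
LCL = X̄ − 3·M̄R̄/d₂ = 3670.8000 − 3 × 51.7143 / 1.128 = 3533.2620

3533.26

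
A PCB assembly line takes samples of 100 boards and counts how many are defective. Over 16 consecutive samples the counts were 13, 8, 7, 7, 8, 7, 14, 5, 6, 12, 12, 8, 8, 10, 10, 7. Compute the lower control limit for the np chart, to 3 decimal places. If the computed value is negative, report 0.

p̄ = Σdᵢ / (k·n) = 142 / (16 × 100) = 0.08875
LCL = np̄ − 3·√(np̄(1−p̄)) = 8.8750 − 3 × 2.8438 = 0.3435

0.344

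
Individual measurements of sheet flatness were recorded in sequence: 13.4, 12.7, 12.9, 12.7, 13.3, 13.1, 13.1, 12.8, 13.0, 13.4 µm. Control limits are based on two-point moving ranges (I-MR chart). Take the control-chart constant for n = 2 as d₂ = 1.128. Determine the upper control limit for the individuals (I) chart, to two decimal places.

13.87

X̄ = (13.4 + 12.7 + 12.9 + 12.7 + 13.3 + 13.1 + 13.1 + 12.8 + 13.0 + 13.4) / 10 = 13.0400
Moving ranges: 0.7, 0.2, 0.2, 0.6, 0.2, 0.0, 0.3, 0.2, 0.4; M̄R̄ = 2.8000 / 9 = 0.3111
UCL = X̄ + 3·M̄R̄/d₂ = 13.0400 + 3 × 0.3111 / 1.128 = 13.8674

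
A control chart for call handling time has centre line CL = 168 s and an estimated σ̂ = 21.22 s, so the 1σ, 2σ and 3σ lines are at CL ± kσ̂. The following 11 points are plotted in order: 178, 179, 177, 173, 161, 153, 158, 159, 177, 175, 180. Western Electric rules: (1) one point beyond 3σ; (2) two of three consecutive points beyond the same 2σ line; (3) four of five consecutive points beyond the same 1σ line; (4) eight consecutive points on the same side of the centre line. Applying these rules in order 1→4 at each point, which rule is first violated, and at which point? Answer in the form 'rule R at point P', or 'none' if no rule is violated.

none

Zone of each point (C = within 1σ̂, B = 1σ̂–2σ̂, A = 2σ̂–3σ̂, * = beyond 3σ̂; sign = side of CL): 1:+C, 2:+C, 3:+C, 4:+C, 5:-C, 6:-C, 7:-C, 8:-C, 9:+C, 10:+C, 11:+C
No rule fires across all 11 points.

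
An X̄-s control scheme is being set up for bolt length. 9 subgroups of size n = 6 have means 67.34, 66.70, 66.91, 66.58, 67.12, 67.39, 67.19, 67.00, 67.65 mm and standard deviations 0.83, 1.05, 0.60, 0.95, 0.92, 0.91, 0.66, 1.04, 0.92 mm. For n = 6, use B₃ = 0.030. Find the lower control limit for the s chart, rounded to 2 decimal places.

s̄ = (0.83 + 1.05 + 0.60 + 0.95 + 0.92 + 0.91 + 0.66 + 1.04 + 0.92) / 9 = 0.8756
LCL_s = B₃·s̄ = 0.030 × 0.8756 = 0.0263

0.03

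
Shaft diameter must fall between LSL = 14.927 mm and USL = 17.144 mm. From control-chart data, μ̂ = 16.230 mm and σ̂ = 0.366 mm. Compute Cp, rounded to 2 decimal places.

Cp = (USL − LSL) / (6σ̂) = (17.144 − 14.927) / (6 × 0.366) = 2.2170 / 2.1960 = 1.0096

1.01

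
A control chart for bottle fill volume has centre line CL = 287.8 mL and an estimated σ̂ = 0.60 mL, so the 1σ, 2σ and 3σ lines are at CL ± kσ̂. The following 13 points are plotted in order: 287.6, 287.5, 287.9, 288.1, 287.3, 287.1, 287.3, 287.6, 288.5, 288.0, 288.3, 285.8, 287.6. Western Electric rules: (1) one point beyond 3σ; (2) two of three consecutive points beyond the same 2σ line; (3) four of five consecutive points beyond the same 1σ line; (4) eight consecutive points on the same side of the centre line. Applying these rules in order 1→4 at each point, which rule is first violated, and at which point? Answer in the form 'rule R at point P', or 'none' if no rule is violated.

rule 1 at point 12

Zone of each point (C = within 1σ̂, B = 1σ̂–2σ̂, A = 2σ̂–3σ̂, * = beyond 3σ̂; sign = side of CL): 1:-C, 2:-C, 3:+C, 4:+C, 5:-C, 6:-B, 7:-C, 8:-C, 9:+B, 10:+C, 11:+C, 12:-*, 13:-C
Rule 1 (one point beyond the 3σ limits) is satisfied at point 12.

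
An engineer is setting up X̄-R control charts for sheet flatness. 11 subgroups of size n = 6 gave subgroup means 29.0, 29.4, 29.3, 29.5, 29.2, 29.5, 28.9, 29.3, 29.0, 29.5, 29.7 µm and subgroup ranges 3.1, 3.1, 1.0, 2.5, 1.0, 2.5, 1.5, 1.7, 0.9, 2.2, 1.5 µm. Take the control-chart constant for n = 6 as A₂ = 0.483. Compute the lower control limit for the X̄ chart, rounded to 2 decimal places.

28.38

X̄̄ = (29.0 + 29.4 + 29.3 + 29.5 + 29.2 + 29.5 + 28.9 + 29.3 + 29.0 + 29.5 + 29.7) / 11 = 322.3000 / 11 = 29.3000
R̄ = (3.1 + 3.1 + 1.0 + 2.5 + 1.0 + 2.5 + 1.5 + 1.7 + 0.9 + 2.2 + 1.5) / 11 = 21.0000 / 11 = 1.9091
LCL = X̄̄ − A₂·R̄ = 29.3000 − 0.483 × 1.9091 = 28.3779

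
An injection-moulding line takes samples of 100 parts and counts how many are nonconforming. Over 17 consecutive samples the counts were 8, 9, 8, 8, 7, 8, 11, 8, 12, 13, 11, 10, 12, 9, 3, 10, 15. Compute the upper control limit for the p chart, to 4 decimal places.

p̄ = Σdᵢ / (k·n) = 162 / (17 × 100) = 0.09529
UCL = p̄ + 3·√(p̄(1−p̄)/n) = 0.09529 + 3 × √(0.09529×0.90471/100) = 0.09529 + 3 × 0.02936 = 0.18338

0.1834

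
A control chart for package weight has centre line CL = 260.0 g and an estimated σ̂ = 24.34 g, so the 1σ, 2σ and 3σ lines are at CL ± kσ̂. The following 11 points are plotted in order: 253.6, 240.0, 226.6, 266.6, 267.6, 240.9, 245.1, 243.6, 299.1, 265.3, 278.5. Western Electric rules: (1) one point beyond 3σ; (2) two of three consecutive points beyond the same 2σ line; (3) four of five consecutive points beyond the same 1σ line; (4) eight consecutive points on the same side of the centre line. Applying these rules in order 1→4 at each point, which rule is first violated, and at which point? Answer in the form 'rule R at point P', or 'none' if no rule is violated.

Zone of each point (C = within 1σ̂, B = 1σ̂–2σ̂, A = 2σ̂–3σ̂, * = beyond 3σ̂; sign = side of CL): 1:-C, 2:-C, 3:-B, 4:+C, 5:+C, 6:-C, 7:-C, 8:-C, 9:+B, 10:+C, 11:+C
No rule fires across all 11 points.

none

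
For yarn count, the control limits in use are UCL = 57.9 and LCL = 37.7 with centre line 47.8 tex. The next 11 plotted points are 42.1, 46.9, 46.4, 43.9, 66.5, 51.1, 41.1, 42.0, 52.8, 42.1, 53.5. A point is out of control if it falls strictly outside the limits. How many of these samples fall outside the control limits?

1

Compare each point to [37.7, 57.9]: sample 5 = 66.5 > UCL.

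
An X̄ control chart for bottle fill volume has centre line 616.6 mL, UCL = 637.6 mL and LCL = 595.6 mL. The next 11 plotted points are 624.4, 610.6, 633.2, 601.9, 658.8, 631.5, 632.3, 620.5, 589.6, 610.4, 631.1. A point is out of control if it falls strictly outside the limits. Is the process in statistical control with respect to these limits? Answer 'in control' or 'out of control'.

out of control

Compare each point to [595.6, 637.6]: sample 5 = 658.8 > UCL; sample 9 = 589.6 < LCL.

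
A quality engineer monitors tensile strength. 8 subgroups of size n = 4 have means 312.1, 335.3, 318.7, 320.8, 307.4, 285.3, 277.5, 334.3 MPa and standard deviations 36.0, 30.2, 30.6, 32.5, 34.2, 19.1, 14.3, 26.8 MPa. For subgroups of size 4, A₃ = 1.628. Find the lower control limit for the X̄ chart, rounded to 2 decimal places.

X̄̄ = (312.1 + 335.3 + 318.7 + 320.8 + 307.4 + 285.3 + 277.5 + 334.3) / 8 = 311.4250
s̄ = (36.0 + 30.2 + 30.6 + 32.5 + 34.2 + 19.1 + 14.3 + 26.8) / 8 = 27.9625
LCL = X̄̄ − A₃·s̄ = 311.4250 − 1.628 × 27.9625 = 265.9021

265.90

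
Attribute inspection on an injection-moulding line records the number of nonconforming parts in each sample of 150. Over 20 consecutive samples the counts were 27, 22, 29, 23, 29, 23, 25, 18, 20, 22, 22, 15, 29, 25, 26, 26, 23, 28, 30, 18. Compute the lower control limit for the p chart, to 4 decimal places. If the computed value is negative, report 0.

0.0702

p̄ = Σdᵢ / (k·n) = 480 / (20 × 150) = 0.16000
LCL = p̄ − 3·√(p̄(1−p̄)/n) = 0.16000 − 3 × 0.02993 = 0.07020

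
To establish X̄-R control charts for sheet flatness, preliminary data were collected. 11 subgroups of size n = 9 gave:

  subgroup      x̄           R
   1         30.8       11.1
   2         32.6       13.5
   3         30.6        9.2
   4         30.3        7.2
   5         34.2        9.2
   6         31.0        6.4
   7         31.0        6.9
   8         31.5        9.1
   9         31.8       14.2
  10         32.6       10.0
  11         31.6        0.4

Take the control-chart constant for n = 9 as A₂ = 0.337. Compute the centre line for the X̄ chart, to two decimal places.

X̄̄ = (30.8 + 32.6 + 30.6 + 30.3 + 34.2 + 31.0 + 31.0 + 31.5 + 31.8 + 32.6 + 31.6) / 11 = 348.0000 / 11 = 31.6364
CL = X̄̄ = 31.6364

31.64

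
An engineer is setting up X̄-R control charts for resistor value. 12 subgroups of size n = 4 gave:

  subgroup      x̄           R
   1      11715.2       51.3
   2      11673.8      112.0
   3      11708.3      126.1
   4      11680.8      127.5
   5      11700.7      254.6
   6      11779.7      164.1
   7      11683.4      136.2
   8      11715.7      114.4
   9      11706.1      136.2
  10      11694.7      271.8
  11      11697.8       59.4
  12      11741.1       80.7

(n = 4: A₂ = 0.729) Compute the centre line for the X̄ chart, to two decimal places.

11708.11

X̄̄ = (11715.2 + 11673.8 + 11708.3 + 11680.8 + 11700.7 + 11779.7 + 11683.4 + 11715.7 + 11706.1 + 11694.7 + 11697.8 + 11741.1) / 12 = 140497.3000 / 12 = 11708.1083
CL = X̄̄ = 11708.1083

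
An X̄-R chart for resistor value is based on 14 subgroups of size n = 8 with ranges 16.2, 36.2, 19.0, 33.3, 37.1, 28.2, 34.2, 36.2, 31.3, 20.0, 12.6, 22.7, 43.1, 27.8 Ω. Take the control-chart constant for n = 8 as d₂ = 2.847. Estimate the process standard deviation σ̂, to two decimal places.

R̄ = (16.2 + 36.2 + 19.0 + 33.3 + 37.1 + 28.2 + 34.2 + 36.2 + 31.3 + 20.0 + 12.6 + 22.7 + 43.1 + 27.8) / 14 = 28.4214
σ̂ = R̄ / d₂ = 28.4214 / 2.847 = 9.9829

9.98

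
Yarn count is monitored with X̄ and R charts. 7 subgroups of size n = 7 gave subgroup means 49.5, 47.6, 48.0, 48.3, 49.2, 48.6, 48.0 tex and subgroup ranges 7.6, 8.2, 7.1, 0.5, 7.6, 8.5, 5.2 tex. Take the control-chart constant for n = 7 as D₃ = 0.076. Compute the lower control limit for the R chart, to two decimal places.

R̄ = (7.6 + 8.2 + 7.1 + 0.5 + 7.6 + 8.5 + 5.2) / 7 = 44.7000 / 7 = 6.3857
LCL_R = D₃·R̄ = 0.076 × 6.3857 = 0.4853

0.49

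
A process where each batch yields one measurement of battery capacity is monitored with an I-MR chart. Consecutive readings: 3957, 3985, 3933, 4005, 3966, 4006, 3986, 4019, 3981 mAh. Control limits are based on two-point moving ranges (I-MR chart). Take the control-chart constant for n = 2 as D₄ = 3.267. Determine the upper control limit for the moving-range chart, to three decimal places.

131.497

Moving ranges: 28, 52, 72, 39, 40, 20, 33, 38; M̄R̄ = 322.0000 / 8 = 40.2500
UCL_MR = D₄·M̄R̄ = 3.267 × 40.2500 = 131.4967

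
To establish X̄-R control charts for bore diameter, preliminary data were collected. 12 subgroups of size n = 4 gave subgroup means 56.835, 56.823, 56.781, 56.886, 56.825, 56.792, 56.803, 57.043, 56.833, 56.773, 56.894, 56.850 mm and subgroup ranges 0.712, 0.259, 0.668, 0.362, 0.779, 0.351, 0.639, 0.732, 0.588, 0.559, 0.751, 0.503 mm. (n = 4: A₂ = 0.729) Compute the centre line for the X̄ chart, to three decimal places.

56.845

X̄̄ = (56.835 + 56.823 + 56.781 + 56.886 + 56.825 + 56.792 + 56.803 + 57.043 + 56.833 + 56.773 + 56.894 + 56.850) / 12 = 682.1380 / 12 = 56.8448
CL = X̄̄ = 56.8448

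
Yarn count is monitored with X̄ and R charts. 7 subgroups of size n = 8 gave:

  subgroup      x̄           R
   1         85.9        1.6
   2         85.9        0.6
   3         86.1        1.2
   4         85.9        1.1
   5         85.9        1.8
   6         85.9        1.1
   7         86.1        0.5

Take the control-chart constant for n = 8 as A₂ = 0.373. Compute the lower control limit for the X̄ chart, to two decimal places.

85.54

X̄̄ = (85.9 + 85.9 + 86.1 + 85.9 + 85.9 + 85.9 + 86.1) / 7 = 601.7000 / 7 = 85.9571
R̄ = (1.6 + 0.6 + 1.2 + 1.1 + 1.8 + 1.1 + 0.5) / 7 = 7.9000 / 7 = 1.1286
LCL = X̄̄ − A₂·R̄ = 85.9571 − 0.373 × 1.1286 = 85.5362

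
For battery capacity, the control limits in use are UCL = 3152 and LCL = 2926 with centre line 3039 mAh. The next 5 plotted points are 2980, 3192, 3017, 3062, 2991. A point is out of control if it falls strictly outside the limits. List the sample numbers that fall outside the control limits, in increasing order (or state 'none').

2

Compare each point to [2926, 3152]: sample 2 = 3192 > UCL.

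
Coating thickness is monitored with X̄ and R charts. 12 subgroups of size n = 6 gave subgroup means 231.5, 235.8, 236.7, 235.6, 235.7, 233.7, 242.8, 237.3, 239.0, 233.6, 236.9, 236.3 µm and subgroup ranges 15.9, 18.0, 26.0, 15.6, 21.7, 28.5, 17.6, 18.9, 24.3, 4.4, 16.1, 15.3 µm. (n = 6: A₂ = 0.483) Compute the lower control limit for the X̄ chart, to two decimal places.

X̄̄ = (231.5 + 235.8 + 236.7 + 235.6 + 235.7 + 233.7 + 242.8 + 237.3 + 239.0 + 233.6 + 236.9 + 236.3) / 12 = 2834.9000 / 12 = 236.2417
R̄ = (15.9 + 18.0 + 26.0 + 15.6 + 21.7 + 28.5 + 17.6 + 18.9 + 24.3 + 4.4 + 16.1 + 15.3) / 12 = 222.3000 / 12 = 18.5250
LCL = X̄̄ − A₂·R̄ = 236.2417 − 0.483 × 18.5250 = 227.2941

227.29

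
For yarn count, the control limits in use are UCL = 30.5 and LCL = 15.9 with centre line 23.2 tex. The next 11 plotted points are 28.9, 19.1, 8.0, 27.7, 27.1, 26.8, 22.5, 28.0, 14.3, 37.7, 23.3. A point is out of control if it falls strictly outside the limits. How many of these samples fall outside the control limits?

Compare each point to [15.9, 30.5]: sample 3 = 8.0 < LCL; sample 9 = 14.3 < LCL; sample 10 = 37.7 > UCL.

3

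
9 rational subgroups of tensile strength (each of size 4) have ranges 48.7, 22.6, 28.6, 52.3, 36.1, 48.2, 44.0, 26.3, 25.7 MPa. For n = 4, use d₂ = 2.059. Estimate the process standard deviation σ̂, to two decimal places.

R̄ = (48.7 + 22.6 + 28.6 + 52.3 + 36.1 + 48.2 + 44.0 + 26.3 + 25.7) / 9 = 36.9444
σ̂ = R̄ / d₂ = 36.9444 / 2.059 = 17.9429

17.94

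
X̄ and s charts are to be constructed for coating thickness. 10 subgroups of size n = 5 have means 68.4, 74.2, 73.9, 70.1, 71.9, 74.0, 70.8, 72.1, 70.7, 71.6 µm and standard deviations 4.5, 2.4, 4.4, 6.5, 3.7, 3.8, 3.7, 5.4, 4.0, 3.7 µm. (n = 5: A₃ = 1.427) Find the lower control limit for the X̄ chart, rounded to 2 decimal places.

X̄̄ = (68.4 + 74.2 + 73.9 + 70.1 + 71.9 + 74.0 + 70.8 + 72.1 + 70.7 + 71.6) / 10 = 71.7700
s̄ = (4.5 + 2.4 + 4.4 + 6.5 + 3.7 + 3.8 + 3.7 + 5.4 + 4.0 + 3.7) / 10 = 4.2100
LCL = X̄̄ − A₃·s̄ = 71.7700 − 1.427 × 4.2100 = 65.7623

65.76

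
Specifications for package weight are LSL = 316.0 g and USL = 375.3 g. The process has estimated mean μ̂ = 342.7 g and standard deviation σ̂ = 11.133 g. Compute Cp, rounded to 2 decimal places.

Cp = (USL − LSL) / (6σ̂) = (375.3 − 316.0) / (6 × 11.133) = 59.3000 / 66.7980 = 0.8878

0.89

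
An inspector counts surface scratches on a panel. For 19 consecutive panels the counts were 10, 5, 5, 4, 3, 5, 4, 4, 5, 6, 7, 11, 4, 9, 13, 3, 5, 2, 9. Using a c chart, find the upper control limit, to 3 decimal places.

13.348

c̄ = (10 + 5 + 5 + 4 + 3 + 5 + 4 + 4 + 5 + 6 + 7 + 11 + 4 + 9 + 13 + 3 + 5 + 2 + 9) / 19 = 114 / 19 = 6.0000
UCL = c̄ + 3√c̄ = 6.0000 + 3 × √6.0000 = 6.0000 + 3 × 2.4495 = 13.3485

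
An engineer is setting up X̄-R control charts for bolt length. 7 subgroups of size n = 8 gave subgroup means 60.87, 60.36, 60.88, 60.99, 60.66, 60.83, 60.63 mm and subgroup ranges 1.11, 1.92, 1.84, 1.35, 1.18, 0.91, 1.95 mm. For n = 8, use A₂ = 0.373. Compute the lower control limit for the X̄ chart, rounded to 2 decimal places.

60.20

X̄̄ = (60.87 + 60.36 + 60.88 + 60.99 + 60.66 + 60.83 + 60.63) / 7 = 425.2200 / 7 = 60.7457
R̄ = (1.11 + 1.92 + 1.84 + 1.35 + 1.18 + 0.91 + 1.95) / 7 = 10.2600 / 7 = 1.4657
LCL = X̄̄ − A₂·R̄ = 60.7457 − 0.373 × 1.4657 = 60.1990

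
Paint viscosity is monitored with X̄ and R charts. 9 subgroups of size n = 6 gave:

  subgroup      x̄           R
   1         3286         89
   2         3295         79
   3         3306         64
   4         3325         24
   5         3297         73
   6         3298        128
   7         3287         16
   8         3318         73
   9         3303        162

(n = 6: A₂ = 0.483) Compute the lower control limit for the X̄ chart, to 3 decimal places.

3263.671

X̄̄ = (3286 + 3295 + 3306 + 3325 + 3297 + 3298 + 3287 + 3318 + 3303) / 9 = 29715.0000 / 9 = 3301.6667
R̄ = (89 + 79 + 64 + 24 + 73 + 128 + 16 + 73 + 162) / 9 = 708.0000 / 9 = 78.6667
LCL = X̄̄ − A₂·R̄ = 3301.6667 − 0.483 × 78.6667 = 3263.6707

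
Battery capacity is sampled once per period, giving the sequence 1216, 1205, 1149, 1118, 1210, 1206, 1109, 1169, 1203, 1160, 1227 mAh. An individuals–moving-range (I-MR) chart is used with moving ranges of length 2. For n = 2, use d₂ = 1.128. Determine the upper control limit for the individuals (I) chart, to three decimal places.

X̄ = (1216 + 1205 + 1149 + 1118 + 1210 + 1206 + 1109 + 1169 + 1203 + 1160 + 1227) / 11 = 1179.2727
Moving ranges: 11, 56, 31, 92, 4, 97, 60, 34, 43, 67; M̄R̄ = 495.0000 / 10 = 49.5000
UCL = X̄ + 3·M̄R̄/d₂ = 1179.2727 + 3 × 49.5000 / 1.128 = 1310.9217

1310.922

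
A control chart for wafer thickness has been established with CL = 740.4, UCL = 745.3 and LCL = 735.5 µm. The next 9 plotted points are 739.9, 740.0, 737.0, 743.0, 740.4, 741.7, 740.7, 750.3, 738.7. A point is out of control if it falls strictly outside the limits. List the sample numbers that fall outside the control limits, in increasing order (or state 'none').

8

Compare each point to [735.5, 745.3]: sample 8 = 750.3 > UCL.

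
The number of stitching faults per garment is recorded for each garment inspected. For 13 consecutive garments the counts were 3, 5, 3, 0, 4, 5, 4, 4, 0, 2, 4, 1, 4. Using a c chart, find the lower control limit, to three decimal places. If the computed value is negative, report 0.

0.000

c̄ = (3 + 5 + 3 + 0 + 4 + 5 + 4 + 4 + 0 + 2 + 4 + 1 + 4) / 13 = 39 / 13 = 3.0000
LCL = c̄ − 3√c̄ = 3.0000 − 3 × 1.7321 = -2.1962 → 0 (cannot be negative)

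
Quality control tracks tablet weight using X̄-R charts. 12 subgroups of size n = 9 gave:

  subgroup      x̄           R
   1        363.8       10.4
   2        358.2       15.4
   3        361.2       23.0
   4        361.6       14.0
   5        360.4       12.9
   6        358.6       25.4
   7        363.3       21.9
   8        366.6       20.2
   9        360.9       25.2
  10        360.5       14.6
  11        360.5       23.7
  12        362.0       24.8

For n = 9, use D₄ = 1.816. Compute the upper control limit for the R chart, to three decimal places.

R̄ = (10.4 + 15.4 + 23.0 + 14.0 + 12.9 + 25.4 + 21.9 + 20.2 + 25.2 + 14.6 + 23.7 + 24.8) / 12 = 231.5000 / 12 = 19.2917
UCL_R = D₄·R̄ = 1.816 × 19.2917 = 35.0337

35.034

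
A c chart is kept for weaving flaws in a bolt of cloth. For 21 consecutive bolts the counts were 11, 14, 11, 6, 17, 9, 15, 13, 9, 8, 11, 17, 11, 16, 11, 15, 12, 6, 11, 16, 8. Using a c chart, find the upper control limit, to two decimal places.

c̄ = (11 + 14 + 11 + 6 + 17 + 9 + 15 + 13 + 9 + 8 + 11 + 17 + 11 + 16 + 11 + 15 + 12 + 6 + 11 + 16 + 8) / 21 = 247 / 21 = 11.7619
UCL = c̄ + 3√c̄ = 11.7619 + 3 × √11.7619 = 11.7619 + 3 × 3.4296 = 22.0506

22.05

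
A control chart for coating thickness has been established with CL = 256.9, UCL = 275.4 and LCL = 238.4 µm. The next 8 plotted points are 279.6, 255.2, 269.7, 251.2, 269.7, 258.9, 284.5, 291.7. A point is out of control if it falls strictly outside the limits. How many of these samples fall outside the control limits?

3

Compare each point to [238.4, 275.4]: sample 1 = 279.6 > UCL; sample 7 = 284.5 > UCL; sample 8 = 291.7 > UCL.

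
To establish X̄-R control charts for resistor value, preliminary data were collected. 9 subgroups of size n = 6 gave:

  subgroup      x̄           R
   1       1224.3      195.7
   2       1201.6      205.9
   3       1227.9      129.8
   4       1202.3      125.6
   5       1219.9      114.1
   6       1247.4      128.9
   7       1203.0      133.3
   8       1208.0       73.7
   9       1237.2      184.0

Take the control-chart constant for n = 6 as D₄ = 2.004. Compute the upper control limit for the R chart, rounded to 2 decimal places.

287.46

R̄ = (195.7 + 205.9 + 129.8 + 125.6 + 114.1 + 128.9 + 133.3 + 73.7 + 184.0) / 9 = 1291.0000 / 9 = 143.4444
UCL_R = D₄·R̄ = 2.004 × 143.4444 = 287.4627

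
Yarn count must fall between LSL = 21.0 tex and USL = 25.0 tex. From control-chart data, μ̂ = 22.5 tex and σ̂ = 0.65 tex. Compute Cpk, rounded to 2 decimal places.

Cpu = (USL − μ̂) / (3σ̂) = (25.0 − 22.5) / (3 × 0.65) = 1.2821; Cpl = (μ̂ − LSL) / (3σ̂) = (22.5 − 21.0) / (3 × 0.65) = 0.7692; Cpk = min(Cpu, Cpl) = 0.7692

0.77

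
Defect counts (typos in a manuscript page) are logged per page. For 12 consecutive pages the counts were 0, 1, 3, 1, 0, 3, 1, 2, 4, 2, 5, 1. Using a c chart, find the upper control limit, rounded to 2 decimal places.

c̄ = (0 + 1 + 3 + 1 + 0 + 3 + 1 + 2 + 4 + 2 + 5 + 1) / 12 = 23 / 12 = 1.9167
UCL = c̄ + 3√c̄ = 1.9167 + 3 × √1.9167 = 1.9167 + 3 × 1.3844 = 6.0700

6.07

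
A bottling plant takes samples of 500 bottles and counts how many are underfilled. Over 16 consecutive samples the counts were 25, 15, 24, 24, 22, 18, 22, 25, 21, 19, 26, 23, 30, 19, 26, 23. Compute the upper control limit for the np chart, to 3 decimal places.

36.568

p̄ = Σdᵢ / (k·n) = 362 / (16 × 500) = 0.04525
UCL = np̄ + 3·√(np̄(1−p̄)) = 22.6250 + 3 × √(22.6250×0.95475) = 22.6250 + 3 × 4.6477 = 36.5681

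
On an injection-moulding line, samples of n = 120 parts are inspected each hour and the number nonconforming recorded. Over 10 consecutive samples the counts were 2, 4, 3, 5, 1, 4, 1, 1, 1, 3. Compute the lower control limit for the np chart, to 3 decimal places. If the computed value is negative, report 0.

0.000

p̄ = Σdᵢ / (k·n) = 25 / (10 × 120) = 0.02083
LCL = np̄ − 3·√(np̄(1−p̄)) = 2.5000 − 3 × 1.5646 = -2.1937 → 0 (negative, so LCL = 0)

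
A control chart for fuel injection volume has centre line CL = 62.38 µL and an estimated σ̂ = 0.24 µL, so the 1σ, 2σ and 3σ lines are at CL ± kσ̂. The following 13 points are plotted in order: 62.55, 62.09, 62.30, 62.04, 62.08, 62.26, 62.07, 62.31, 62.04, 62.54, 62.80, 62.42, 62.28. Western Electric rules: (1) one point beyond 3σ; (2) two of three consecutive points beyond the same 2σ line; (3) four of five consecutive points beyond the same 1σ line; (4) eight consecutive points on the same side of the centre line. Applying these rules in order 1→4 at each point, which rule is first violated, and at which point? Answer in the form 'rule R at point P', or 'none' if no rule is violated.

rule 4 at point 9

Zone of each point (C = within 1σ̂, B = 1σ̂–2σ̂, A = 2σ̂–3σ̂, * = beyond 3σ̂; sign = side of CL): 1:+C, 2:-B, 3:-C, 4:-B, 5:-B, 6:-C, 7:-B, 8:-C, 9:-B, 10:+C, 11:+B, 12:+C, 13:-C
Rule 4 (eight consecutive points on the same side of the centre line) is satisfied at point 9.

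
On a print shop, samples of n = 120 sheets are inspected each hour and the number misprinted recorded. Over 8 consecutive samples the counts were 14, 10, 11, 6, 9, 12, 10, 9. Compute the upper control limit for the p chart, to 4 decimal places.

0.1605

p̄ = Σdᵢ / (k·n) = 81 / (8 × 120) = 0.08438
UCL = p̄ + 3·√(p̄(1−p̄)/n) = 0.08438 + 3 × √(0.08438×0.91563/120) = 0.08438 + 3 × 0.02537 = 0.16049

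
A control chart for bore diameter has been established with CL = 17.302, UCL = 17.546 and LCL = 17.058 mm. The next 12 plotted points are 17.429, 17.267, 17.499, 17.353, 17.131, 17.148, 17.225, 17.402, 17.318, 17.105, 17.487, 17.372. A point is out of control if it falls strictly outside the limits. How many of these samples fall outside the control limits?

All 12 points lie within [17.058, 17.546].

0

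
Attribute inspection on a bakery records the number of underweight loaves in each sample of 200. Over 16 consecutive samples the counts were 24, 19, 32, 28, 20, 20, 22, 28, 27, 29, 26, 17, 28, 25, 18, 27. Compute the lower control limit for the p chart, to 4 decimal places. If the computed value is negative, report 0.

p̄ = Σdᵢ / (k·n) = 390 / (16 × 200) = 0.12187
LCL = p̄ − 3·√(p̄(1−p̄)/n) = 0.12187 − 3 × 0.02313 = 0.05248

0.0525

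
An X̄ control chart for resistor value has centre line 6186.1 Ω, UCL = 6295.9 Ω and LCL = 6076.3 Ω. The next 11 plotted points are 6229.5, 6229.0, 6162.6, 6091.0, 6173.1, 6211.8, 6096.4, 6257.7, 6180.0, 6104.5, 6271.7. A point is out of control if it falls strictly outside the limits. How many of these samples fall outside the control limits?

0

All 11 points lie within [6076.3, 6295.9].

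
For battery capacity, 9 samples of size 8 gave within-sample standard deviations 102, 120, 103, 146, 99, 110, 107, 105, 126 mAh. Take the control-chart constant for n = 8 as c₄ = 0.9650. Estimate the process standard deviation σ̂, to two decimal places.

s̄ = (102 + 120 + 103 + 146 + 99 + 110 + 107 + 105 + 126) / 9 = 113.1111
σ̂ = s̄ / c₄ = 113.1111 / 0.9650 = 117.2136

117.21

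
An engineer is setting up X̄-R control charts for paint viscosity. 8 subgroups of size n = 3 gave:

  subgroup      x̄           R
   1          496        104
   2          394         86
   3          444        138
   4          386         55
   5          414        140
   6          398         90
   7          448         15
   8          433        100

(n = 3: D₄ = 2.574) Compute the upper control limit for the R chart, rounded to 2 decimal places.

234.23

R̄ = (104 + 86 + 138 + 55 + 140 + 90 + 15 + 100) / 8 = 728.0000 / 8 = 91.0000
UCL_R = D₄·R̄ = 2.574 × 91.0000 = 234.2340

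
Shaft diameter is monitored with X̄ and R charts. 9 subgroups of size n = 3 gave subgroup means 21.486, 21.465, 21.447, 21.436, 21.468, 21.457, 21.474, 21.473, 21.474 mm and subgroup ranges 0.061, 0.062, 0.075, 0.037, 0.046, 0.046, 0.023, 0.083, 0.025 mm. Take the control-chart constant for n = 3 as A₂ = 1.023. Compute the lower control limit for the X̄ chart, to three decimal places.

X̄̄ = (21.486 + 21.465 + 21.447 + 21.436 + 21.468 + 21.457 + 21.474 + 21.473 + 21.474) / 9 = 193.1800 / 9 = 21.4644
R̄ = (0.061 + 0.062 + 0.075 + 0.037 + 0.046 + 0.046 + 0.023 + 0.083 + 0.025) / 9 = 0.4580 / 9 = 0.0509
LCL = X̄̄ − A₂·R̄ = 21.4644 − 1.023 × 0.0509 = 21.4124

21.412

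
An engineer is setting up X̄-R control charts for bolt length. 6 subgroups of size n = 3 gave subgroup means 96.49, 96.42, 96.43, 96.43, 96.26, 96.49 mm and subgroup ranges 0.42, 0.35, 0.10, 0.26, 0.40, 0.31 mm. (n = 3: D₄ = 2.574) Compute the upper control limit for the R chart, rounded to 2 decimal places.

R̄ = (0.42 + 0.35 + 0.10 + 0.26 + 0.40 + 0.31) / 6 = 1.8400 / 6 = 0.3067
UCL_R = D₄·R̄ = 2.574 × 0.3067 = 0.7894

0.79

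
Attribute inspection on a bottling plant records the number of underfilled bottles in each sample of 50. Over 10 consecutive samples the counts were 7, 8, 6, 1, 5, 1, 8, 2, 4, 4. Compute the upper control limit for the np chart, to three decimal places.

p̄ = Σdᵢ / (k·n) = 46 / (10 × 50) = 0.09200
UCL = np̄ + 3·√(np̄(1−p̄)) = 4.6000 + 3 × √(4.6000×0.90800) = 4.6000 + 3 × 2.0437 = 10.7312

10.731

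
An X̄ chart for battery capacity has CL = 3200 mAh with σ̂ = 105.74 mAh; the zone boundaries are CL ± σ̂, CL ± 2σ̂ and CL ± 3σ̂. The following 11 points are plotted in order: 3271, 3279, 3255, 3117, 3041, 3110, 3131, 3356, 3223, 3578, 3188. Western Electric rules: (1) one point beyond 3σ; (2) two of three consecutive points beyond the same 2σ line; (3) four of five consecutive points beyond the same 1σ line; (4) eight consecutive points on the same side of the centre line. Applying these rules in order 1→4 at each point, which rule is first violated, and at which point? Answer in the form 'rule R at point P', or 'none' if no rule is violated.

rule 1 at point 10

Zone of each point (C = within 1σ̂, B = 1σ̂–2σ̂, A = 2σ̂–3σ̂, * = beyond 3σ̂; sign = side of CL): 1:+C, 2:+C, 3:+C, 4:-C, 5:-B, 6:-C, 7:-C, 8:+B, 9:+C, 10:+*, 11:-C
Rule 1 (one point beyond the 3σ limits) is satisfied at point 10.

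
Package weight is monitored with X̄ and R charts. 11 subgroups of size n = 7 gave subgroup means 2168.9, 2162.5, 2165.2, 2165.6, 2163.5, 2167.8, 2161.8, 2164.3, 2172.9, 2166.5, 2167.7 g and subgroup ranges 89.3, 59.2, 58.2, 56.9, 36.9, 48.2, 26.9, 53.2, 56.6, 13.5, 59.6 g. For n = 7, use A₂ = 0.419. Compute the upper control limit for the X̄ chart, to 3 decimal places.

X̄̄ = (2168.9 + 2162.5 + 2165.2 + 2165.6 + 2163.5 + 2167.8 + 2161.8 + 2164.3 + 2172.9 + 2166.5 + 2167.7) / 11 = 23826.7000 / 11 = 2166.0636
R̄ = (89.3 + 59.2 + 58.2 + 56.9 + 36.9 + 48.2 + 26.9 + 53.2 + 56.6 + 13.5 + 59.6) / 11 = 558.5000 / 11 = 50.7727
UCL = X̄̄ + A₂·R̄ = 2166.0636 + 0.419 × 50.7727 = 2187.3374

2187.337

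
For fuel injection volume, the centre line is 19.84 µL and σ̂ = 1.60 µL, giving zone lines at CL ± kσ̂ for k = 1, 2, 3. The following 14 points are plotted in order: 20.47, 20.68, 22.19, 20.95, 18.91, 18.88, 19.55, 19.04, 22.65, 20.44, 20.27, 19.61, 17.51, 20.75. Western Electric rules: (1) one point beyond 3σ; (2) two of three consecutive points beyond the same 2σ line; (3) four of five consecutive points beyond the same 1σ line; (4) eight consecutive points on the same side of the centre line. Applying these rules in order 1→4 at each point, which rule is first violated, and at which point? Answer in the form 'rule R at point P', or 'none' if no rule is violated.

none

Zone of each point (C = within 1σ̂, B = 1σ̂–2σ̂, A = 2σ̂–3σ̂, * = beyond 3σ̂; sign = side of CL): 1:+C, 2:+C, 3:+B, 4:+C, 5:-C, 6:-C, 7:-C, 8:-C, 9:+B, 10:+C, 11:+C, 12:-C, 13:-B, 14:+C
No rule fires across all 14 points.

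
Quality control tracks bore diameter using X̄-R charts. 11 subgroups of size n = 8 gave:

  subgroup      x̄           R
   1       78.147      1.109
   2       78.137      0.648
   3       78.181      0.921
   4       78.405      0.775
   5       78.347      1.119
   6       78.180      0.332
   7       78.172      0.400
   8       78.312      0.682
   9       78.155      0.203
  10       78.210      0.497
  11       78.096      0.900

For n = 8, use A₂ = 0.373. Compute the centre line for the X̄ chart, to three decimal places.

X̄̄ = (78.147 + 78.137 + 78.181 + 78.405 + 78.347 + 78.180 + 78.172 + 78.312 + 78.155 + 78.210 + 78.096) / 11 = 860.3420 / 11 = 78.2129
CL = X̄̄ = 78.2129

78.213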